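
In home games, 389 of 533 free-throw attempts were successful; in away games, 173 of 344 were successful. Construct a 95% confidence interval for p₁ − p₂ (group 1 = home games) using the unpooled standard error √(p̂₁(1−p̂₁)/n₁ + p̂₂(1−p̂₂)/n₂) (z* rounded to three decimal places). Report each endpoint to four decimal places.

(0.1620, 0.2918)

p̂₁ = 0.72983, p̂₂ = 0.50291, so the observed difference is 0.22692.
Unpooled SE = √(p̂₁(1−p̂₁)/n₁ + p̂₂(1−p̂₂)/n₂) = √(0.000369939 + 0.000726720) = 0.033116.
For 95% confidence, z* = 1.960. Margin of error = 0.06491.
CI: 0.22692 ± 0.06491 = (0.1620, 0.2918).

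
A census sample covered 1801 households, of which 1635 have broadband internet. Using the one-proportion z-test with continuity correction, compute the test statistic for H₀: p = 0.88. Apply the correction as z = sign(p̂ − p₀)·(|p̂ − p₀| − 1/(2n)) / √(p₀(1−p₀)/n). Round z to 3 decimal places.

With x = 1635 successes in n = 1801, p̂ = 0.90783. p̂ − p₀ = 0.027829.
1/(2n) = 0.000278.
Corrected numerator: |0.027829| − 0.000278 = 0.027551.
SE₀ = √(0.88·0.12/1801) = 0.007657.
z = (+)0.027551/0.007657 = 3.598.

z = 3.598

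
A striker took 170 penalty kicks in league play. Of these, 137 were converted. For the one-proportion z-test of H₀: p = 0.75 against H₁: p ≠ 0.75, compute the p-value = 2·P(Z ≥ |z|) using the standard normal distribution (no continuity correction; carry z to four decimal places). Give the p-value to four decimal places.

With x = 137 successes in n = 170, p̂ = 0.80588.
Under H₀, SE = √(p₀(1−p₀)/n) = √(0.75·0.25/170) = √0.001102941 = 0.033211.
z = (p̂ − p₀)/SE = (137/170 − 0.75)/0.033211 ≈ 1.6827.
From the standard normal, 2·P(Z ≥ |z|) = 0.0924.

p-value = 0.0924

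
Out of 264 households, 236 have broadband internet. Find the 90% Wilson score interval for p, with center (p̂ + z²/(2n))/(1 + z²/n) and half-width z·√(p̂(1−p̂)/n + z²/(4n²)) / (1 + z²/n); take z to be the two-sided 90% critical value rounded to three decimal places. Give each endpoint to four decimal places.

(0.8587, 0.9212)

p̂ = 236/264 = 0.89394; z = 1.645, so z² = 2.706025.
1 + z²/n = 1.010250.
Center = (0.89394 + 0.005125)/1.010250 = 0.88994.
Radicand: p̂(1−p̂)/n + z²/(4n²) = 0.000359135 + 0.000009707 = 0.000368842.
Half-width = 1.645·√0.000368842/1.010250 = 0.03127.
CI: 0.88994 ± 0.03127 = (0.8587, 0.9212).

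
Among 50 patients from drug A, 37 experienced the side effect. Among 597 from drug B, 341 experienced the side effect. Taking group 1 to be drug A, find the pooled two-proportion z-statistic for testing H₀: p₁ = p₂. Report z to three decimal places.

z = 2.326

p̂₁ = 37/50 = 0.74000, p̂₂ = 341/597 = 0.57119.
Pooling: p̂ = 378/647 = 0.58423.
Pooled SE = √[0.2429045·0.02167504] ≈ 0.072560.
z = (p̂₁ − p̂₂)/SE = (0.74000 − 0.57119)/0.072560 = 0.16881/0.072560 = 2.326.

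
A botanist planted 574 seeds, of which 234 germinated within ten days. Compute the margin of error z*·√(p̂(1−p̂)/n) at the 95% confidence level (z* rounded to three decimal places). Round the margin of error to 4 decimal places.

Sample proportion p̂ = 234/574 = 0.40767.
Standard error of p̂: √(0.241474/574) = √0.000420687 = 0.020511.
For 95% confidence, z* = 1.960.
So ME = 0.0402.

ME = 0.0402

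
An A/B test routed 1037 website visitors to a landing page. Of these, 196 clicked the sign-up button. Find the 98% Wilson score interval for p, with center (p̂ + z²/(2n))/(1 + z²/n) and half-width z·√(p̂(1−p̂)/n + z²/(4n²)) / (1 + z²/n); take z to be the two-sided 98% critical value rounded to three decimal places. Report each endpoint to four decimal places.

p̂ = 196/1037 = 0.18901; z = 2.326, so z² = 5.410276.
1 + z²/n = 1.005217.
Center = (0.18901 + 0.002609)/1.005217 = 0.19062.
Radicand: p̂(1−p̂)/n + z²/(4n²) = 0.000147814 + 0.000001258 = 0.000149072.
Half-width = 2.326·√0.000149072/1.005217 = 0.02825.
CI: 0.19062 ± 0.02825 = (0.1624, 0.2189).

(0.1624, 0.2189)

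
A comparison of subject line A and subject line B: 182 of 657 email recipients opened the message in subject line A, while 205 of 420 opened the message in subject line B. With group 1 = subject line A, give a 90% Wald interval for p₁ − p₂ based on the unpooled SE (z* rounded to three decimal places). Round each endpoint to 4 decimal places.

(-0.2604, -0.1617)

p̂₁ = 0.27702, p̂₂ = 0.48810, so the observed difference is -0.21108.
SE = √(0.000304838 + 0.000594901) = √0.000899739 = 0.029996.
The 90% critical value is z* = 1.645. Margin = 1.645·0.029996 = 0.04934.
Interval: -0.21108 ± 0.04934 → (-0.2604, -0.1617).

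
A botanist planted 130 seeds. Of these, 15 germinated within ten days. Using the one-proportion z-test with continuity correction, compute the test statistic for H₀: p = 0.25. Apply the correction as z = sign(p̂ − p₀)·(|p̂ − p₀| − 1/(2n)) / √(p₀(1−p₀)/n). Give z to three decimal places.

The sample proportion is 15/130 = 0.11538. p̂ − p₀ = -0.134615.
1/(2n) = 0.003846.
Corrected numerator: |-0.134615| − 0.003846 = 0.130769.
SE₀ = √(0.25·0.75/130) = 0.037978.
z = −0.130769/0.037978 = -3.443.

z = -3.443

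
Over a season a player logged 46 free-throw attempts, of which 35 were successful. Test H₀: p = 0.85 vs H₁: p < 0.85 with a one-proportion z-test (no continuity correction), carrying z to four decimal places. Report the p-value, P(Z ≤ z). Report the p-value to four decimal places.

The sample proportion is 35/46 = 0.76087.
Null standard error: √(0.85·0.15/46) = √0.002771739 = 0.052647.
Test statistic (full precision, shown to 4 dp): z = (35/46 − 0.85)/SE₀ ≈ -1.6930.
From the standard normal, P(Z ≤ z) = 0.0452.

p-value = 0.0452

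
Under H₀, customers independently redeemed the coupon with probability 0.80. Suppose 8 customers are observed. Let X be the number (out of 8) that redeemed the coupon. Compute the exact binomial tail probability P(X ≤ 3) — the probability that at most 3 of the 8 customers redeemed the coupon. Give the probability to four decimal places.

P = 0.0104

X is binomial with n = 8 and p = 0.80.
P(X ≤ 3) = C(8,0)·0.80^0·0.20^8 + C(8,1)·0.80^1·0.20^7 + C(8,2)·0.80^2·0.20^6 + C(8,3)·0.80^3·0.20^5.
= 0.000003 + 0.000082 + 0.001147 + 0.009175 = 0.0104.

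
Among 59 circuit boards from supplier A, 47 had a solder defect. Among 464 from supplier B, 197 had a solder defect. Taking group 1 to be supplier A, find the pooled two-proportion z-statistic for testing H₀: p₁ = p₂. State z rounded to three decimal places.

z = 5.395

p̂₁ = 47/59 = 0.79661, p̂₂ = 197/464 = 0.42457.
Pooling: p̂ = 244/523 = 0.46654.
SE = √[p̂(1−p̂)(1/n₁+1/n₂)] = √[0.46654·0.53346·(1/59+1/464)] ≈ 0.068954.
z = (p̂₁ − p̂₂)/SE = (0.79661 − 0.42457)/0.068954 = 0.37204/0.068954 = 5.395.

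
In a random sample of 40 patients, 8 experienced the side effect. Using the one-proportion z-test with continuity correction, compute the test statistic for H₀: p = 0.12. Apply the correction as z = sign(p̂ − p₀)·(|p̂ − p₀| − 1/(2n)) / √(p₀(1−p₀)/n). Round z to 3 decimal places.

z = 1.314

With x = 8 successes in n = 40, p̂ = 0.20000. p̂ − p₀ = 0.080000.
Continuity correction 1/(2n) = 1/80 = 0.012500.
Corrected numerator: |0.080000| − 0.012500 = 0.067500.
SE₀ = √(0.12·0.88/40) = 0.051381.
z = (+)0.067500/0.051381 = 1.314.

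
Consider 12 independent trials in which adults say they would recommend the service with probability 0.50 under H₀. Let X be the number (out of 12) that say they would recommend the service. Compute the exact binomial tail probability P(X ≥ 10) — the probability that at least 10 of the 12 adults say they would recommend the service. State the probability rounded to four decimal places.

P = 0.0193

X is binomial with n = 12 and p = 0.50.
P(X ≥ 10) = C(12,10)·0.50^10·0.50^2 + C(12,11)·0.50^11·0.50^1 + C(12,12)·0.50^12·0.50^0.
= 0.016113 + 0.002930 + 0.000244 = 0.0193.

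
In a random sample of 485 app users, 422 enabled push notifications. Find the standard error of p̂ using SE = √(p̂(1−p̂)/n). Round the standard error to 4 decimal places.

Sample proportion p̂ = 422/485 = 0.87010.
p̂(1−p̂) = 0.87010·0.12990 = 0.113026.
Dividing by n and taking the root: √0.000233043 = 0.0153.

SE = 0.0153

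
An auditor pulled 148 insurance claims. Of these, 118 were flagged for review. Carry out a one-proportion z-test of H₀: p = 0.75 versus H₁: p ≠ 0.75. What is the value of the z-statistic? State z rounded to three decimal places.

z = 1.329

With x = 118 successes in n = 148, p̂ = 0.79730.
SE₀ = √(0.75·0.25/148) = 0.035593.
z = (p̂ − p₀)/SE = (0.79730 − 0.75)/0.035593 = 1.329.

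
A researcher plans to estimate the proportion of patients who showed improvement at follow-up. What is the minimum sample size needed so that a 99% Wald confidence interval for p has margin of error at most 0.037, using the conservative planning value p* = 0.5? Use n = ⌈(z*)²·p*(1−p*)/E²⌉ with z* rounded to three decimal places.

n = 1212

The 99% critical value is z* = 2.576.
p*(1−p*) = 0.50·0.50 = 0.2500.
(z*)²·p*(1−p*)/E² = 6.635776·0.2500/0.001369 = 1211.793.
Rounding up, n = 1212.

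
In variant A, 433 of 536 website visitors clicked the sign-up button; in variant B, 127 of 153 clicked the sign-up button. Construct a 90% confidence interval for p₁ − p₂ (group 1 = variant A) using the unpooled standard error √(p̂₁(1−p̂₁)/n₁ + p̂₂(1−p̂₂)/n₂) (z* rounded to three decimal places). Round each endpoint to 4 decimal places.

p̂₁ = 433/536 = 0.80784, p̂₂ = 127/153 = 0.83007; p̂₁ − p̂₂ = -0.02223.
Unpooled SE = √(p̂₁(1−p̂₁)/n₁ + p̂₂(1−p̂₂)/n₂) = √(0.000289621 + 0.000921940) = 0.034807.
z* = 1.645 at the 90% level. Margin of error = 0.05726.
CI: -0.02223 ± 0.05726 = (-0.0795, 0.0350).

(-0.0795, 0.0350)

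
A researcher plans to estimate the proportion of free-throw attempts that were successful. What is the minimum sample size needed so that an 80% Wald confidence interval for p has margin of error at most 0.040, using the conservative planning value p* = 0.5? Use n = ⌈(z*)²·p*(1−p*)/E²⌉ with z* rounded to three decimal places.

n = 257

z* = 1.282 at the 80% level.
p*(1−p*) = 0.2500.
Required n before rounding: 1.643524 × 0.2500 / 0.040² = 256.801.
⌈256.801⌉ = 257.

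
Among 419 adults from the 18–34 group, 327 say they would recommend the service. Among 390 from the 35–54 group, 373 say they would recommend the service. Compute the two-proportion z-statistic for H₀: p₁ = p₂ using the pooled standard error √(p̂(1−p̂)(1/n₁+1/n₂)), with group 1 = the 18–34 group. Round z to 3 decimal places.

z = -7.325

p̂₁ = 327/419 = 0.78043, p̂₂ = 373/390 = 0.95641.
Pooled p̂ = (327+373)/(419+390) = 700/809 = 0.86527.
SE = √[p̂(1−p̂)(1/n₁+1/n₂)] = √[0.86527·0.13473·(1/419+1/390)] ≈ 0.024024.
z = (p̂₁ − p̂₂)/SE = (0.78043 − 0.95641)/0.024024 = -0.17598/0.024024 = -7.325.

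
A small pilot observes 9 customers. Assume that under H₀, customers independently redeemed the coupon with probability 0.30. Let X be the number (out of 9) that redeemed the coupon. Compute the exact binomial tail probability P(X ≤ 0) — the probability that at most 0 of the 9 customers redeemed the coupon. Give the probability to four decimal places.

X is binomial with n = 9 and p = 0.30.
P(X ≤ 0) = C(9,0)·0.30^0·0.70^9.
= 0.040354 = 0.0404.

P = 0.0404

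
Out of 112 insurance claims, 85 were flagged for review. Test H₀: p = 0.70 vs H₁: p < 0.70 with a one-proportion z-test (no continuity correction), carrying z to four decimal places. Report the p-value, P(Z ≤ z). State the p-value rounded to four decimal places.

p-value = 0.9132

With x = 85 successes in n = 112, p̂ = 0.75893.
Null standard error: √(0.70·0.30/112) = √0.001875000 = 0.043301.
Test statistic (full precision, shown to 4 dp): z = (85/112 − 0.70)/SE₀ ≈ 1.3609.
From the standard normal, P(Z ≤ z) = 0.9132.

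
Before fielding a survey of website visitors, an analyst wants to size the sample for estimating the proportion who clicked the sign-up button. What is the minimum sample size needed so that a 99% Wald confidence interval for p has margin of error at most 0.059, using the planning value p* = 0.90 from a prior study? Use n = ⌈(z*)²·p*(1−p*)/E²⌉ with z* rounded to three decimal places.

The 99% critical value is z* = 2.576.
p*(1−p*) = 0.0900.
Required n before rounding: 6.635776 × 0.0900 / 0.059² = 171.566.
⌈171.566⌉ = 172.

n = 172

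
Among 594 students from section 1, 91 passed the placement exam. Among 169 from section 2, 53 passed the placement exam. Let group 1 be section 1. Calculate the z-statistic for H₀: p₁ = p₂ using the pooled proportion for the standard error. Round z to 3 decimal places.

Sample proportions: p̂₁ = 91/594 = 0.15320 and p̂₂ = 53/169 = 0.31361.
Pooling: p̂ = 144/763 = 0.18873.
SE = √[p̂(1−p̂)(1/n₁+1/n₂)] = √[0.18873·0.81127·(1/594+1/169)] ≈ 0.034114.
z = (p̂₁ − p̂₂)/SE = (0.15320 − 0.31361)/0.034114 = -0.16041/0.034114 = -4.702.

z = -4.702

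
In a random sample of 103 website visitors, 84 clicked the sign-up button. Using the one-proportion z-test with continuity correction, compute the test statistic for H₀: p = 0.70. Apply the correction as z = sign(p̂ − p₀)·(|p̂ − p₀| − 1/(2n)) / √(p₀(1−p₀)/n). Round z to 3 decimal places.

The sample proportion is 84/103 = 0.81553. p̂ − p₀ = 0.115534.
Continuity correction 1/(2n) = 1/206 = 0.004854.
Corrected numerator: |0.115534| − 0.004854 = 0.110680.
SE₀ = √(0.70·0.30/103) = 0.045153.
z = +0.110680/0.045153 = 2.451.

z = 2.451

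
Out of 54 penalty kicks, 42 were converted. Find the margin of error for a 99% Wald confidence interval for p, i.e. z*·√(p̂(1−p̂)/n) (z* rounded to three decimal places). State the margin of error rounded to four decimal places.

ME = 0.1457

With x = 42 successes in n = 54, p̂ = 0.77778.
SE = √(p̂(1−p̂)/n) = √(0.172840/54) = 0.056575.
The 99% critical value is z* = 2.576.
Margin of error = z*·SE = 2.576 × 0.056575 = 0.1457.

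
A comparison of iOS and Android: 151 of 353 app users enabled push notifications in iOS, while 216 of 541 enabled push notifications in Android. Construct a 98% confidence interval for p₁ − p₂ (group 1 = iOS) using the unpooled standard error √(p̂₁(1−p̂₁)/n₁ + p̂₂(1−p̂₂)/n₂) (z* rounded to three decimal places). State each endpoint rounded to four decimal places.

p̂₁ = 151/353 = 0.42776, p̂₂ = 216/541 = 0.39926; p̂₁ − p̂₂ = 0.02850.
SE = √(0.000693433 + 0.000443349) = √0.001136782 = 0.033716.
For 98% confidence, z* = 2.326. Margin = 2.326·0.033716 = 0.07842.
CI: 0.02850 ± 0.07842 = (-0.0499, 0.1069).

(-0.0499, 0.1069)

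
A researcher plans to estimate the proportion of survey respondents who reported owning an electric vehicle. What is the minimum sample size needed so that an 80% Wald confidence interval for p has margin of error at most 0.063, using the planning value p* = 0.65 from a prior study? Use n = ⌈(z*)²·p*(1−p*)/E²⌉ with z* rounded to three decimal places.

z* = 1.282 at the 80% level.
p*(1−p*) = 0.65·0.35 = 0.2275.
(z*)²·p*(1−p*)/E² = 1.643524·0.2275/0.003969 = 94.206.
Rounding up, n = 95.

n = 95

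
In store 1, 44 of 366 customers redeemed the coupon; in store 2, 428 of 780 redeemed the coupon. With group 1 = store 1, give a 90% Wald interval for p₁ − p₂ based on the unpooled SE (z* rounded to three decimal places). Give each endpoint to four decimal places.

(-0.4690, -0.3880)

p̂₁ = 44/366 = 0.12022, p̂₂ = 428/780 = 0.54872; p̂₁ − p̂₂ = -0.42850.
Unpooled SE = √(p̂₁(1−p̂₁)/n₁ + p̂₂(1−p̂₂)/n₂) = √(0.000288978 + 0.000317470) = 0.024626.
The 90% critical value is z* = 1.645. Margin of error = 0.04051.
So the interval runs from -0.4690 to -0.3880.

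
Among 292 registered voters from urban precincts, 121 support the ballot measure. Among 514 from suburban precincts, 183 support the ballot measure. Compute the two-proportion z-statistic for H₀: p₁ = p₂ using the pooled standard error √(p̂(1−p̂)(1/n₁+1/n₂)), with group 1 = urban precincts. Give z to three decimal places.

Sample proportions: p̂₁ = 121/292 = 0.41438 and p̂₂ = 183/514 = 0.35603.
Pooling: p̂ = 304/806 = 0.37717.
SE = √[p̂(1−p̂)(1/n₁+1/n₂)] = √[0.37717·0.62283·(1/292+1/514)] ≈ 0.035518.
z = 0.05835/0.035518 = 1.643.

z = 1.643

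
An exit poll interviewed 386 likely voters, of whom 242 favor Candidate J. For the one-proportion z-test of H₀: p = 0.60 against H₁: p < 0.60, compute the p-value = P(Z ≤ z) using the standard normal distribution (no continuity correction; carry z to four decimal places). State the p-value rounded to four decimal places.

Sample proportion p̂ = 242/386 = 0.62694.
Under H₀, SE = √(p₀(1−p₀)/n) = √(0.60·0.40/386) = √0.000621762 = 0.024935.
Test statistic (full precision, shown to 4 dp): z = (242/386 − 0.60)/SE₀ ≈ 1.0805.
p-value = P(Z ≤ z) with z = 1.0805 → 0.8600.

p-value = 0.8600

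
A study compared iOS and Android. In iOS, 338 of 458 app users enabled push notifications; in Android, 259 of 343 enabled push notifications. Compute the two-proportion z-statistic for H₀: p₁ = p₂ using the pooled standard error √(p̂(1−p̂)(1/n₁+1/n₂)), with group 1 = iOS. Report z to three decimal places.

p̂₁ = 338/458 = 0.73799, p̂₂ = 259/343 = 0.75510.
Pooling: p̂ = 597/801 = 0.74532.
SE = √[p̂(1−p̂)(1/n₁+1/n₂)] = √[0.74532·0.25468·(1/458+1/343)] ≈ 0.031110.
z = (p̂₁ − p̂₂)/SE = (0.73799 − 0.75510)/0.031110 = -0.01711/0.031110 = -0.550.

z = -0.550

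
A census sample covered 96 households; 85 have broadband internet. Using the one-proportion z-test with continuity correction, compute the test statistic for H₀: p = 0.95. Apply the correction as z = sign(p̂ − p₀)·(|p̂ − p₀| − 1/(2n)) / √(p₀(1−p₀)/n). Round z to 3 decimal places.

z = -2.669

The sample proportion is 85/96 = 0.88542. p̂ − p₀ = -0.064583.
Continuity correction 1/(2n) = 1/192 = 0.005208.
Corrected numerator: |-0.064583| − 0.005208 = 0.059375.
SE₀ = √(0.95·0.05/96) = 0.022244.
z = (−)0.059375/0.022244 = -2.669.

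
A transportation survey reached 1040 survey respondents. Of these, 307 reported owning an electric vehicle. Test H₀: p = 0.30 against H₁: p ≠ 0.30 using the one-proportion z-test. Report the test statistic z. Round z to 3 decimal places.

The sample proportion is 307/1040 = 0.29519.
Under H₀, SE = √(p₀(1−p₀)/n) = √(0.30·0.70/1040) = √0.000201923 = 0.014210.
Test statistic: z = -0.00481/0.014210 = -0.338.

z = -0.338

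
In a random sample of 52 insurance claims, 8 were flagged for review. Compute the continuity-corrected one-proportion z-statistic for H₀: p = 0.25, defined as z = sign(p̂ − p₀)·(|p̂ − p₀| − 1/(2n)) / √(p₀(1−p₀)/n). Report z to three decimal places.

z = -1.441

Sample proportion p̂ = 8/52 = 0.15385. p̂ − p₀ = -0.096154.
Continuity correction 1/(2n) = 1/104 = 0.009615.
Corrected numerator: |-0.096154| − 0.009615 = 0.086539.
SE₀ = √(0.25·0.75/52) = 0.060048.
z = −0.086539/0.060048 = -1.441.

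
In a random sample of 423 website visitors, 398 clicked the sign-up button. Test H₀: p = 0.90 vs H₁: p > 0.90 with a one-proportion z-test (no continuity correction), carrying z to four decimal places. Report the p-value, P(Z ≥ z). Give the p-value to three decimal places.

p-value = 0.003

The sample proportion is 398/423 = 0.94090.
SE₀ = √(0.90·0.10/423) = 0.014586.
Test statistic (full precision, shown to 4 dp): z = (398/423 − 0.90)/SE₀ ≈ 2.8038.
From the standard normal, P(Z ≥ z) = 0.003.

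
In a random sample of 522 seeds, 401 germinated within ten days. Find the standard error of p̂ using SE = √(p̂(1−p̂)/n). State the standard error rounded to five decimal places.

Sample proportion p̂ = 401/522 = 0.76820.
p̂(1−p̂) = 0.178069.
SE = √(0.178069/522) = √0.000341128 = 0.01847.

SE = 0.01847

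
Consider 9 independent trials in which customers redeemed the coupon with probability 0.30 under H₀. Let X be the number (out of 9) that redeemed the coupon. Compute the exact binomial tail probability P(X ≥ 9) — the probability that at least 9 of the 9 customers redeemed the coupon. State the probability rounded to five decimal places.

X ~ Binomial(n=9, p=0.30).
P(X ≥ 9) = C(9,9)·0.30^9·0.70^0.
= 0.000020 = 0.00002.

P = 0.00002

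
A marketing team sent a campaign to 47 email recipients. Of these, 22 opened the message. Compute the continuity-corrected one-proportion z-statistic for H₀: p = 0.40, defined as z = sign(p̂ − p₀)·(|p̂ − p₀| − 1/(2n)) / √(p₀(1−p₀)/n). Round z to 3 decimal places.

Sample proportion p̂ = 22/47 = 0.46809. p̂ − p₀ = 0.068085.
Continuity correction 1/(2n) = 1/94 = 0.010638.
Corrected numerator: |0.068085| − 0.010638 = 0.057447.
Null standard error: √(0.40·0.60/47) = √0.005106383 = 0.071459.
z = (+)0.057447/0.071459 = 0.804.

z = 0.804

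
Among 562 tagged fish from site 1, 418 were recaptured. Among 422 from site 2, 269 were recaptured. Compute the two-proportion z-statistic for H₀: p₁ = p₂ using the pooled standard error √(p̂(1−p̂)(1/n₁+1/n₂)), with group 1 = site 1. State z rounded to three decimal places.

Sample proportions: p̂₁ = 418/562 = 0.74377 and p̂₂ = 269/422 = 0.63744.
Pooled p̂ = (418+269)/(562+422) = 687/984 = 0.69817.
Pooled SE = √[0.2107284·0.00414903] ≈ 0.029569.
z = 0.10633/0.029569 = 3.596.

z = 3.596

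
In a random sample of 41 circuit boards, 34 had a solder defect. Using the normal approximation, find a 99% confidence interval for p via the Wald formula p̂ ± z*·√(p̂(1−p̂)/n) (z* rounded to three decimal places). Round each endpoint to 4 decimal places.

(0.6779, 0.9806)

p̂ = 34/41 = 0.82927.
SE = √(p̂(1−p̂)/n) = √(0.141582/41) = 0.058764.
The 99% critical value is z* = 2.576.
Margin = 2.576·0.058764 = 0.15138.
Interval: 0.82927 ± 0.15138 → (0.6779, 0.9806).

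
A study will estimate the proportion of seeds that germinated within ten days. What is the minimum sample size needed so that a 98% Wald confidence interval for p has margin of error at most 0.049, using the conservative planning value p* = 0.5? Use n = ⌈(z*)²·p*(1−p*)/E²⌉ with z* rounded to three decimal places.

n = 564

z* = 2.326 at the 98% level.
p*(1−p*) = 0.2500.
(z*)²·p*(1−p*)/E² = 5.410276·0.2500/0.002401 = 563.336.
⌈563.336⌉ = 564.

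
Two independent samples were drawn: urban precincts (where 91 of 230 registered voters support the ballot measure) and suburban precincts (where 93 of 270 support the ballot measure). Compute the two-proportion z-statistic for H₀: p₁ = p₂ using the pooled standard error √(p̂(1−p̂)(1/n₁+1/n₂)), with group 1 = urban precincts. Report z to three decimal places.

z = 1.183

p̂₁ = 91/230 = 0.39565, p̂₂ = 93/270 = 0.34444.
Pooled p̂ = (91+93)/(230+270) = 184/500 = 0.36800.
SE = √[p̂(1−p̂)(1/n₁+1/n₂)] = √[0.36800·0.63200·(1/230+1/270)] ≈ 0.043273.
z = (p̂₁ − p̂₂)/SE = (0.39565 − 0.34444)/0.043273 = 0.05121/0.043273 = 1.183.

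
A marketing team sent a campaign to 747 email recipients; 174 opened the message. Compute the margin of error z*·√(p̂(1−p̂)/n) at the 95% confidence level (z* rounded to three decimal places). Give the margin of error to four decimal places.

ME = 0.0303

With x = 174 successes in n = 747, p̂ = 0.23293.
Standard error of p̂: √(0.178675/747) = √0.000239189 = 0.015466.
For 95% confidence, z* = 1.960.
So ME = 0.0303.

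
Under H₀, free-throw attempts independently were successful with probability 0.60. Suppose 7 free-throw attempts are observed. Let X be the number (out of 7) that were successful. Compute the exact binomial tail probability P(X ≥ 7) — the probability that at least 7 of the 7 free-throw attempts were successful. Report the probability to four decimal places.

X is binomial with n = 7 and p = 0.60.
P(X ≥ 7) = C(7,7)·0.60^7·0.40^0.
= 0.027994 = 0.0280.

P = 0.0280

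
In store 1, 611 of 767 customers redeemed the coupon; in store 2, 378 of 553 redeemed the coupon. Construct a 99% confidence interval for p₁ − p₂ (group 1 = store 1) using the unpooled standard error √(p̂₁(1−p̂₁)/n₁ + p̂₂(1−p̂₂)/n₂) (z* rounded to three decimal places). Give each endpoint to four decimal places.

(0.0498, 0.1763)

p̂₁ = 611/767 = 0.79661, p̂₂ = 378/553 = 0.68354; p̂₁ − p̂₂ = 0.11307.
SE = √(0.000211242 + 0.000391160) = √0.000602402 = 0.024544.
z* = 2.576 at the 99% level. Margin of error = 0.06323.
Interval: 0.11307 ± 0.06323 → (0.0498, 0.1763).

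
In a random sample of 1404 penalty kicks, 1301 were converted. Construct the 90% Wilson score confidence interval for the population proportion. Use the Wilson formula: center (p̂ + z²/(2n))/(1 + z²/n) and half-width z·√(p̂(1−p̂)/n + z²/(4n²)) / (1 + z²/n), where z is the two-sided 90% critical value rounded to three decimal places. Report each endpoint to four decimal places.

p̂ = 1301/1404 = 0.92664; z = 1.645, so z² = 2.706025.
1 + z²/n = 1.001927.
Adjusted center: (0.92664 + z²/(2n))/1.001927 = 0.92582.
Radicand: p̂(1−p̂)/n + z²/(4n²) = 0.000048419 + 0.000000343 = 0.000048762.
Half-width = 1.645·√0.000048762/1.001927 = 0.01146.
CI: 0.92582 ± 0.01146 = (0.9144, 0.9373).

(0.9144, 0.9373)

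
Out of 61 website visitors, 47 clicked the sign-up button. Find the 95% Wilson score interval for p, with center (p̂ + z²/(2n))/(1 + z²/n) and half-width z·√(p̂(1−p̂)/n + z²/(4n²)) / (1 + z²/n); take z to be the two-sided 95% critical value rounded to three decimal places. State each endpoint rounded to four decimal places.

p̂ = 47/61 = 0.77049; z = 1.960, so z² = 3.841600.
1 + z²/n = 1.062977.
Center = (0.77049 + 0.031489)/1.062977 = 0.75447.
Radicand: p̂(1−p̂)/n + z²/(4n²) = 0.002898921 + 0.000258103 = 0.003157024.
Half-width = z·√(radicand)/denom = 1.960·0.056187/1.062977 = 0.10360.
So the interval runs from 0.6509 to 0.8581.

(0.6509, 0.8581)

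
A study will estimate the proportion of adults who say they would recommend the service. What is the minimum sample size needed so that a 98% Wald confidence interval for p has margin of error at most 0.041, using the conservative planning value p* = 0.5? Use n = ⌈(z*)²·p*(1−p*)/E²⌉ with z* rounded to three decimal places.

n = 805

For 98% confidence, z* = 2.326.
p*(1−p*) = 0.50·0.50 = 0.2500.
Required n before rounding: 5.410276 × 0.2500 / 0.041² = 804.622.
⌈804.622⌉ = 805.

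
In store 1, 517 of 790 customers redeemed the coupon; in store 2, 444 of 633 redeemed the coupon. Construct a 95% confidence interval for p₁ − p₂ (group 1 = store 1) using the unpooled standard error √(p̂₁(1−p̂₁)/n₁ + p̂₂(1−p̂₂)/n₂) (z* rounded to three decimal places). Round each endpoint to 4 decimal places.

p̂₁ = 517/790 = 0.65443, p̂₂ = 444/633 = 0.70142; p̂₁ − p̂₂ = -0.04699.
Unpooled SE = √(p̂₁(1−p̂₁)/n₁ + p̂₂(1−p̂₂)/n₂) = √(0.000286267 + 0.000330852) = 0.024842.
z* = 1.960 at the 95% level. Margin of error = 0.04869.
CI: -0.04699 ± 0.04869 = (-0.0957, 0.0017).

(-0.0957, 0.0017)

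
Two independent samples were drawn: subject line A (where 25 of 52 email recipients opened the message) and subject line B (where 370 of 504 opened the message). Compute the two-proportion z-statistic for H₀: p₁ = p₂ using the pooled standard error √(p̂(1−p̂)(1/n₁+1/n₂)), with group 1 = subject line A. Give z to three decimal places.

Sample proportions: p̂₁ = 25/52 = 0.48077 and p̂₂ = 370/504 = 0.73413.
Pooling: p̂ = 395/556 = 0.71043.
Pooled SE = √[0.2057185·0.02121490] ≈ 0.066063.
z = -0.25336/0.066063 = -3.835.

z = -3.835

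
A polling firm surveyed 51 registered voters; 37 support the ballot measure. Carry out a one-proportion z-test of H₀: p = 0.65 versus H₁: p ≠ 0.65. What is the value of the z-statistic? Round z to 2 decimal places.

Sample proportion p̂ = 37/51 = 0.72549.
Under H₀, SE = √(p₀(1−p₀)/n) = √(0.65·0.35/51) = √0.004460784 = 0.066789.
z = (0.72549 − 0.65)/0.066789 = 0.07549/0.066789 = 1.13.

z = 1.13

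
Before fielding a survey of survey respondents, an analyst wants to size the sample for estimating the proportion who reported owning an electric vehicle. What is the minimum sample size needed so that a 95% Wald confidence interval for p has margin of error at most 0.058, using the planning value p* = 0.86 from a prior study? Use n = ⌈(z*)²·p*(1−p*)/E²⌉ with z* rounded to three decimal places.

For 95% confidence, z* = 1.960.
p*(1−p*) = 0.1204.
(z*)²·p*(1−p*)/E² = 3.841600·0.1204/0.003364 = 137.494.
Rounding up, n = 138.

n = 138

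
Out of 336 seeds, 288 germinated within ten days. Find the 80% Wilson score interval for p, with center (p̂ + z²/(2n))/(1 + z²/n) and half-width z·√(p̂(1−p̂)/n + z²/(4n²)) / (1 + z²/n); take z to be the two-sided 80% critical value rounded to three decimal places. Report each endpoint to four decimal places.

(0.8309, 0.8799)

p̂ = 288/336 = 0.85714; z = 1.282, so z² = 1.643524.
Denominator 1 + z²/n = 1 + 1.643524/336 = 1.004891.
Center = (0.85714 + 0.002446)/1.004891 = 0.85540.
Radicand: p̂(1−p̂)/n + z²/(4n²) = 0.000364431 + 0.000003639 = 0.000368070.
Half-width = z·√(radicand)/denom = 1.282·0.019185/1.004891 = 0.02448.
CI: 0.85540 ± 0.02448 = (0.8309, 0.8799).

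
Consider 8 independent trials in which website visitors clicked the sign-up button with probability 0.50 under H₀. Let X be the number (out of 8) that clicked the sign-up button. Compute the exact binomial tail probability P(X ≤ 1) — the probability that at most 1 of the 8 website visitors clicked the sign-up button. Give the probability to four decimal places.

P = 0.0352

X ~ Binomial(n=8, p=0.50).
P(X ≤ 1) = C(8,0)·0.50^0·0.50^8 + C(8,1)·0.50^1·0.50^7.
= 0.003906 + 0.031250 = 0.0352.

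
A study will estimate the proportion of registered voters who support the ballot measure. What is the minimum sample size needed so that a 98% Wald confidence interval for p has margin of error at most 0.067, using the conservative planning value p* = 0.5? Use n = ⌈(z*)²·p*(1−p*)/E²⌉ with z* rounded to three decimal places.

n = 302

For 98% confidence, z* = 2.326.
p*(1−p*) = 0.50·0.50 = 0.2500.
(z*)²·p*(1−p*)/E² = 5.410276·0.2500/0.004489 = 301.307.
Rounding up, n = 302.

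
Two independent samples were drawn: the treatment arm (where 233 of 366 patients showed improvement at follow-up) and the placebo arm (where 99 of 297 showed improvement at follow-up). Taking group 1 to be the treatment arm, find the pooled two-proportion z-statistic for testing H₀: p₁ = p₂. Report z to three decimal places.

Sample proportions: p̂₁ = 233/366 = 0.63661 and p̂₂ = 99/297 = 0.33333.
Pooling: p̂ = 332/663 = 0.50075.
SE = √[p̂(1−p̂)(1/n₁+1/n₂)] = √[0.50075·0.49925·(1/366+1/297)] ≈ 0.039049.
z = (p̂₁ − p̂₂)/SE = (0.63661 − 0.33333)/0.039049 = 0.30328/0.039049 = 7.767.

z = 7.767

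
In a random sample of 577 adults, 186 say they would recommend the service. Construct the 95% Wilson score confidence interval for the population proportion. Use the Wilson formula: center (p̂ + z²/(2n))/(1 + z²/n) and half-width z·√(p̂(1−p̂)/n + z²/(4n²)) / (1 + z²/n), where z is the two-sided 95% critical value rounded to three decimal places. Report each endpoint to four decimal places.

(0.2855, 0.3616)

p̂ = 186/577 = 0.32236; z = 1.960, so z² = 3.841600.
1 + z²/n = 1.006658.
Center = (0.32236 + 0.003329)/1.006658 = 0.32353.
Radicand: p̂(1−p̂)/n + z²/(4n²) = 0.000378584 + 0.000002885 = 0.000381469.
Half-width = z·√(radicand)/denom = 1.960·0.019531/1.006658 = 0.03803.
Interval: 0.32353 ± 0.03803 → (0.2855, 0.3616).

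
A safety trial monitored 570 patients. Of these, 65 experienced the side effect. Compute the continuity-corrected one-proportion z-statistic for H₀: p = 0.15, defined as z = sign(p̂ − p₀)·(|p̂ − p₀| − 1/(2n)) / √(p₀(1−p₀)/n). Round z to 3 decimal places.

With x = 65 successes in n = 570, p̂ = 0.11404. p̂ − p₀ = -0.035965.
Continuity correction 1/(2n) = 1/1140 = 0.000877.
Corrected numerator: |-0.035965| − 0.000877 = 0.035088.
Under H₀, SE = √(p₀(1−p₀)/n) = √(0.15·0.85/570) = √0.000223684 = 0.014956.
z = (−)0.035088/0.014956 = -2.346.

z = -2.346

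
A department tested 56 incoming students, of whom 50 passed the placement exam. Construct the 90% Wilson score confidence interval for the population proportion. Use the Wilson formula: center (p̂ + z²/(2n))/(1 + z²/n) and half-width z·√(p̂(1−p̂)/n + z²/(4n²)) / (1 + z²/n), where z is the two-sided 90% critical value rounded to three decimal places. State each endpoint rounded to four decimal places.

(0.8059, 0.9436)

Here p̂ = 50/56 = 0.89286 and z = 1.645 (z² = 2.706025).
1 + z²/n = 1.048322.
Adjusted center: (0.89286 + z²/(2n))/1.048322 = 0.87475.
Radicand: p̂(1−p̂)/n + z²/(4n²) = 0.001708273 + 0.000215723 = 0.001923996.
Half-width = z·√(radicand)/denom = 1.645·0.043863/1.048322 = 0.06883.
CI: 0.87475 ± 0.06883 = (0.8059, 0.9436).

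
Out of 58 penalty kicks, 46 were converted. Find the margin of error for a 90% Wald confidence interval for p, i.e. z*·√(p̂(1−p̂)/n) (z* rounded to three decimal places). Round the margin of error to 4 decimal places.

p̂ = 46/58 = 0.79310.
SE(p̂) = √(0.79310·0.20690/58) = 0.053190.
The 90% critical value is z* = 1.645.
Margin of error = z*·SE = 1.645 × 0.053190 = 0.0875.

ME = 0.0875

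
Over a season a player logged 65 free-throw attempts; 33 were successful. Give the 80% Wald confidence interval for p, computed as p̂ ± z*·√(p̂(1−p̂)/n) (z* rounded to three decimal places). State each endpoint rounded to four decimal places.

The sample proportion is 33/65 = 0.50769.
SE(p̂) = √(0.50769·0.49231/65) = 0.062010.
For 80% confidence, z* = 1.282.
Margin = 1.282·0.062010 = 0.07950.
So the interval runs from 0.4282 to 0.5872.

(0.4282, 0.5872)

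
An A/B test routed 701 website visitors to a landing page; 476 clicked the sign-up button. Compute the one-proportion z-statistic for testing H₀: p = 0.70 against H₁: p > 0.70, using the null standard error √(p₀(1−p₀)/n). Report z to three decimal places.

The sample proportion is 476/701 = 0.67903.
Under H₀, SE = √(p₀(1−p₀)/n) = √(0.70·0.30/701) = √0.000299572 = 0.017308.
Test statistic: z = -0.02097/0.017308 = -1.212.

z = -1.212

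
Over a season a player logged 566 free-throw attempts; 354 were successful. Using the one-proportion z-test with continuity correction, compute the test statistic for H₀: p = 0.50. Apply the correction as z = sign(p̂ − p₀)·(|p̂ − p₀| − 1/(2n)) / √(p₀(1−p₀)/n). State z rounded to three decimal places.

z = 5.927

Sample proportion p̂ = 354/566 = 0.62544. p̂ − p₀ = 0.125442.
Continuity correction 1/(2n) = 1/1132 = 0.000883.
Corrected numerator: |0.125442| − 0.000883 = 0.124559.
Null standard error: √(0.50·0.50/566) = √0.000441696 = 0.021017.
z = (+)0.124559/0.021017 = 5.927.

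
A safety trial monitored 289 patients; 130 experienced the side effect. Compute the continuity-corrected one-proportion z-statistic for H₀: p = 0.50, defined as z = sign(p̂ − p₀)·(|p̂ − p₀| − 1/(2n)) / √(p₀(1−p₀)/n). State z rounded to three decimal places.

With x = 130 successes in n = 289, p̂ = 0.44983. p̂ − p₀ = -0.050173.
Continuity correction 1/(2n) = 1/578 = 0.001730.
Corrected numerator: |-0.050173| − 0.001730 = 0.048443.
Null standard error: √(0.50·0.50/289) = √0.000865052 = 0.029412.
z = −0.048443/0.029412 = -1.647.

z = -1.647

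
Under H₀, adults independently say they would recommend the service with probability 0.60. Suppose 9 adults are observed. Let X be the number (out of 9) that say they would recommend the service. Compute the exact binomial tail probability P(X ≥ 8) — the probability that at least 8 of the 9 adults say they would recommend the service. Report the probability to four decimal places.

X ~ Binomial(n=9, p=0.60).
P(X ≥ 8) = C(9,8)·0.60^8·0.40^1 + C(9,9)·0.60^9·0.40^0.
= 0.060466 + 0.010078 = 0.0705.

P = 0.0705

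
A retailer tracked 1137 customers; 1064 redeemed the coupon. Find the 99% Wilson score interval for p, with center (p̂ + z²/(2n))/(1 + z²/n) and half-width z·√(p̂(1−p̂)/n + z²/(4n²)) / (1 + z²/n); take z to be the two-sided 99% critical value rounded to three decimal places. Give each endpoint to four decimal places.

(0.9144, 0.9521)

p̂ = 1064/1137 = 0.93580; z = 2.576, so z² = 6.635776.
Denominator 1 + z²/n = 1 + 6.635776/1137 = 1.005836.
Center = (0.93580 + 0.002918)/1.005836 = 0.93327.
Radicand: p̂(1−p̂)/n + z²/(4n²) = 0.000052842 + 0.000001283 = 0.000054125.
Half-width = z·√(radicand)/denom = 2.576·0.007357/1.005836 = 0.01884.
Interval: 0.93327 ± 0.01884 → (0.9144, 0.9521).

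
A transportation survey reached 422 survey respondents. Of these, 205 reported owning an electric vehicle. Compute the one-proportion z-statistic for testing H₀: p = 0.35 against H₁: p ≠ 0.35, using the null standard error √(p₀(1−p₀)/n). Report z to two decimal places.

z = 5.85

The sample proportion is 205/422 = 0.48578.
SE₀ = √(0.35·0.65/422) = 0.023219.
z = (p̂ − p₀)/SE = (0.48578 − 0.35)/0.023219 = 5.85.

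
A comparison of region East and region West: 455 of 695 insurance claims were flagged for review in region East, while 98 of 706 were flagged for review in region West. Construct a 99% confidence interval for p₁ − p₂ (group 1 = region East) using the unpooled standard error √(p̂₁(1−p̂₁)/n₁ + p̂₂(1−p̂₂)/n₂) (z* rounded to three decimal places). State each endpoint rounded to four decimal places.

p̂₁ = 0.65468, p̂₂ = 0.13881, so the observed difference is 0.51587.
SE = √(0.000325288 + 0.000169323) = √0.000494611 = 0.022240.
z* = 2.576 at the 99% level. Margin = 2.576·0.022240 = 0.05729.
So the interval runs from 0.4586 to 0.5732.

(0.4586, 0.5732)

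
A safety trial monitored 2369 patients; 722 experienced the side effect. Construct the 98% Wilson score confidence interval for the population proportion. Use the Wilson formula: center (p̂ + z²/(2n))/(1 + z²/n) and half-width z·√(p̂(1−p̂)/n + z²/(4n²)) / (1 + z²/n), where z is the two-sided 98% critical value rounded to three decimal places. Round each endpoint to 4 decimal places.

Here p̂ = 722/2369 = 0.30477 and z = 2.326 (z² = 5.410276).
Denominator 1 + z²/n = 1 + 5.410276/2369 = 1.002284.
Center = (0.30477 + 0.001142)/1.002284 = 0.30521.
Radicand: p̂(1−p̂)/n + z²/(4n²) = 0.000089441 + 0.000000241 = 0.000089682.
Half-width = z·√(radicand)/denom = 2.326·0.009470/1.002284 = 0.02198.
So the interval runs from 0.2832 to 0.3272.

(0.2832, 0.3272)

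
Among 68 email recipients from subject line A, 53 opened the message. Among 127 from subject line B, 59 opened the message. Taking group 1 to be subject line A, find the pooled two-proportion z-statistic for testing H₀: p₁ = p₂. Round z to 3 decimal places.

Sample proportions: p̂₁ = 53/68 = 0.77941 and p̂₂ = 59/127 = 0.46457.
Pooling: p̂ = 112/195 = 0.57436.
SE = √[p̂(1−p̂)(1/n₁+1/n₂)] = √[0.57436·0.42564·(1/68+1/127)] ≈ 0.074298.
z = 0.31484/0.074298 = 4.238.

z = 4.238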